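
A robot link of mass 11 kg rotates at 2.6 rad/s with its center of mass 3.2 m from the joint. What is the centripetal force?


F = m * omega^2 * r
= 11 * 2.6^2 * 3.2
= 11 * 6.76 * 3.2
= 237.952 N


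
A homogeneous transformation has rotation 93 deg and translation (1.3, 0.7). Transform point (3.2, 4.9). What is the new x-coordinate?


x' = cos(theta)*px - sin(theta)*py + tx
= -0.0523*3.2 - 0.9986*4.9 + 1.3
= -3.7608


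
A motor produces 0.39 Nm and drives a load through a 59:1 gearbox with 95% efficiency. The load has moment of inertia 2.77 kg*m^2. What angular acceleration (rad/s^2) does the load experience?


tau_out = tau_motor * N * eta
= 0.39 * 59 * 0.95 = 21.8595 Nm
alpha = tau_out / I = 21.8595 / 2.77
= 7.8915 rad/s^2


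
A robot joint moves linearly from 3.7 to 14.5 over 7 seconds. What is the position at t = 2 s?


s = t/T = 2/7 = 0.2857
p(t) = p0 + (pf-p0)*s
= 3.7 + (14.5 - 3.7) * 0.2857
= 6.7857


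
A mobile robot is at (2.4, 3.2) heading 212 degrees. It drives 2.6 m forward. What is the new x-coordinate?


x_new = x0 + d*cos(theta)
= 2.4 + 2.6*cos(212)
= 2.4 + -2.2049
= 0.1951


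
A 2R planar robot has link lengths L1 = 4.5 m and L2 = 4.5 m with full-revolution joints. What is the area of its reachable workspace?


r_max = L1 + L2 = 9.0 m
r_min = |L1 - L2| = 0.0 m
Area = pi*(r_max^2 - r_min^2)
= pi*(81.0 - 0.0)
= pi * 81.0
= 254.469 m^2


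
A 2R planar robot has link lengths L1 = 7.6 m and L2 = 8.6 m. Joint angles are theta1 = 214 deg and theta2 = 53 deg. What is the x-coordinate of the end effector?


Convert angles to radians: theta1 = 3.735, theta2 = 0.925
x = L1*cos(theta1) + L2*cos(theta1+theta2)
x = -6.3007 + -0.4501
x = -6.7508


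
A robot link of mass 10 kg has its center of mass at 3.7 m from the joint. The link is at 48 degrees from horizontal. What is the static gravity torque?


tau = m*g*L*cos(angle)
= 10 * 9.81 * 3.7 * cos(48 deg)
= 10 * 9.81 * 3.7 * 0.6691
= 242.8743 Nm


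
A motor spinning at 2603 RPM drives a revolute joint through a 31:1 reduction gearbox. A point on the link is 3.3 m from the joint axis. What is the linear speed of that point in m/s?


omega_motor = 2603 * 2*pi/60 = 272.5855 rad/s
omega_joint = omega_motor / 31 = 8.7931 rad/s
v = omega_joint * r = 8.7931 * 3.3
= 29.0172 m/s


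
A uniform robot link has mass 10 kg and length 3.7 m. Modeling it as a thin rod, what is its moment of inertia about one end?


I = (1/3) * m * L^2
= (1/3) * 10 * 3.7^2
= 0.333333 * 10 * 13.69
= 45.6333 kg*m^2


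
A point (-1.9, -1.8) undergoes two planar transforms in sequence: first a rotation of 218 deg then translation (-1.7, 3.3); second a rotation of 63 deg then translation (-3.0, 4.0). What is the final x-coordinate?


After transform 1:
x1 = cos(218)*-1.9 - sin(218)*-1.8 + -1.7 = -1.311
y1 = sin(218)*-1.9 + cos(218)*-1.8 + 3.3 = 5.8882
After transform 2:
x2 = cos(63)*-1.311 - sin(63)*5.8882 + -3.0
= -8.8416


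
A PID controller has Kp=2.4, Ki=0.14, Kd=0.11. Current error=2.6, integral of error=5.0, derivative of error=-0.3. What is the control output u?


u = Kp*e + Ki*int(e) + Kd*de/dt
= 2.4*2.6 + 0.14*5.0 + 0.11*(-0.3)
= 6.24 + 0.7 + -0.033
= 6.907


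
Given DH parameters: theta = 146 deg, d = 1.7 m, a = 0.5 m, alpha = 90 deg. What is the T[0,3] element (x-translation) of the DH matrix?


T[0,3] = a * cos(theta)
= 0.5 * cos(146 deg)
= 0.5 * -0.829
= -0.4145


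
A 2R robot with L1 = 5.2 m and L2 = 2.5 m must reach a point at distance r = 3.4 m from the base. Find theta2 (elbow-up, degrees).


cos(theta2) = (r^2 - L1^2 - L2^2) / (2*L1*L2)
cos(theta2) = (11.56 - 27.04 - 6.25) / 26.0
cos(theta2) = -0.835769
theta2 = 146.696 degrees


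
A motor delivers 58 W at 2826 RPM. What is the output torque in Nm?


omega = 2826 * 2*pi/60 = 295.938 rad/s
tau = P / omega = 58 / 295.938
= 0.196 Nm


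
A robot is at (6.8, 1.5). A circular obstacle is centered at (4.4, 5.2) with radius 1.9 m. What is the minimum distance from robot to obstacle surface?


center_dist = sqrt((6.8-4.4)^2 + (1.5-5.2)^2)
= sqrt(5.76 + 13.69)
= 4.4102
min_dist = center_dist - radius = 4.4102 - 1.9 = 2.5102 m


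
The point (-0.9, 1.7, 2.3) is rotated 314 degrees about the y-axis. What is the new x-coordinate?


Rotation about y-axis: x' = x*cos(theta) + z*sin(theta)
= -0.9 * 0.6947 + 2.3 * -0.7193
= -2.2797


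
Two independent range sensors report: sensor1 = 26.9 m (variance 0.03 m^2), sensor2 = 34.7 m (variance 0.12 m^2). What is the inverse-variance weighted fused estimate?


w1 = (1/var1) / (1/var1 + 1/var2)
   = 33.3333 / (33.3333 + 8.3333) = 0.8
w2 = 1 - w1 = 0.2
fused = w1*s1 + w2*s2 = 21.52 + 6.94
= 28.46 m


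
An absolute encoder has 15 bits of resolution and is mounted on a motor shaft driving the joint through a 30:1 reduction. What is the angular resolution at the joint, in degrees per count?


counts = 2^15 = 32768
effective counts at joint = 32768 * 30 = 983040
resolution = 360 / 983040
= 3.6621e-04 deg/count


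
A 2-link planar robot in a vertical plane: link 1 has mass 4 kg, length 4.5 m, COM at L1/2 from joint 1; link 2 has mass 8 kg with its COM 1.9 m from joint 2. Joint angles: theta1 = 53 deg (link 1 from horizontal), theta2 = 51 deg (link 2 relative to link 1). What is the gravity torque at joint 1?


Horizontal distance from joint 1 to link-1 COM:
  x_c1 = (L1/2)*cos(t1) = 2.25 * 0.6018 = 1.3541 m
Horizontal distance from joint 1 to link-2 COM:
  x_c2 = L1*cos(t1) + Lc2*cos(t1+t2)
       = 4.5*0.6018 + 1.9*-0.2419 = 2.2485 m
tau1 = m1*g*x_c1 + m2*g*x_c2
     = 4*9.81*1.3541 + 8*9.81*2.2485
     = 53.1342 + 176.4635
     = 229.5978 Nm


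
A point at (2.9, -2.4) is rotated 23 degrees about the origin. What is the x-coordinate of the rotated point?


x' = x*cos(theta) - y*sin(theta)
cos(23 deg) = 0.9205, sin(23 deg) = 0.3907
x' = 2.9 * 0.9205 - -2.4 * 0.3907
= 2.6695 - -0.9378
= 3.6072


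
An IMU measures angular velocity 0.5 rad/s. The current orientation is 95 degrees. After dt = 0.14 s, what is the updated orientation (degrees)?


delta_theta = w * dt = 0.5 * 0.14 = 0.07 rad
= 4.0107 deg
theta_new = 95 + 4.0107 = 99.0107 deg


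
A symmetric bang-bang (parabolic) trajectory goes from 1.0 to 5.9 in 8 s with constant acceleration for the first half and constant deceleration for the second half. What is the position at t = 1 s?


Symmetric rest-to-rest: each phase covers (pf-p0)/2 in time T/2. 0.5*a*(T/2)^2 = (pf-p0)/2 => a = 4*(pf-p0)/T^2
a = 4*(5.9-1.0)/8^2 = 0.3063
t = 1 is in the acceleration phase (t <= T/2).
p = p0 + 0.5*a*t^2 = 1.0 + 0.5*0.3063*1^2
= 1.1531


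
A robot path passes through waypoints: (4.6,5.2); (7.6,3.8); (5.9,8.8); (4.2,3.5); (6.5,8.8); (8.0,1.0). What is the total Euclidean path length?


Segment lengths:
  seg1 = sqrt((3.0)^2 + (-1.4)^2) = 3.3106
  seg2 = sqrt((-1.7)^2 + (5.0)^2) = 5.2811
  seg3 = sqrt((-1.7)^2 + (-5.3)^2) = 5.566
  seg4 = sqrt((2.3)^2 + (5.3)^2) = 5.7775
  seg5 = sqrt((1.5)^2 + (-7.8)^2) = 7.9429
Total = 27.8781


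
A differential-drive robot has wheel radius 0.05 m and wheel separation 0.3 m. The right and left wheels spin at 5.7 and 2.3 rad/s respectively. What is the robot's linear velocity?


vR = r*wR = 0.05*5.7 = 0.285 m/s
vL = r*wL = 0.05*2.3 = 0.115 m/s
v = (vR+vL)/2 = 0.2 m/s
omega = (vR-vL)/L = 0.5667 rad/s
linear velocity = 0.2 m/s


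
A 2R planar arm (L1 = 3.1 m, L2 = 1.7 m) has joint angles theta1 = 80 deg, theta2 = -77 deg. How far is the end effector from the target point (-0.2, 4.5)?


End effector via forward kinematics:
x = L1*cos(t1) + L2*cos(t1+t2) = 2.236
y = L1*sin(t1) + L2*sin(t1+t2) = 3.1419
Distance to target:
d = sqrt((-0.2 - 2.236)^2 + (4.5 - 3.1419)^2)
= sqrt(5.934 + 1.8445)
= 2.789 m


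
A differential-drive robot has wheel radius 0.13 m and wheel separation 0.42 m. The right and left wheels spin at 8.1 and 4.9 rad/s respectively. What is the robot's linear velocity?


vR = r*wR = 0.13*8.1 = 1.053 m/s
vL = r*wL = 0.13*4.9 = 0.637 m/s
v = (vR+vL)/2 = 0.845 m/s
omega = (vR-vL)/L = 0.9905 rad/s
linear velocity = 0.845 m/s


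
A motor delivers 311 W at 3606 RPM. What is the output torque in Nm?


omega = 3606 * 2*pi/60 = 377.6194 rad/s
tau = P / omega = 311 / 377.6194
= 0.8236 Nm


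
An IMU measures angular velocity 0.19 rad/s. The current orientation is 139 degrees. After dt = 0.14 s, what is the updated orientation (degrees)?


delta_theta = w * dt = 0.19 * 0.14 = 0.0266 rad
= 1.5241 deg
theta_new = 139 + 1.5241 = 140.5241 deg


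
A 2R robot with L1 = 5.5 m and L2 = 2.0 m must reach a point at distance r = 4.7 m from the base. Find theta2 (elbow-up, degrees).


cos(theta2) = (r^2 - L1^2 - L2^2) / (2*L1*L2)
cos(theta2) = (22.09 - 30.25 - 4.0) / 22.0
cos(theta2) = -0.552727
theta2 = 123.5543 degrees


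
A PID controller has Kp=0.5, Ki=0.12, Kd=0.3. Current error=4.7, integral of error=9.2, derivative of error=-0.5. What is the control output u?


u = Kp*e + Ki*int(e) + Kd*de/dt
= 0.5*4.7 + 0.12*9.2 + 0.3*(-0.5)
= 2.35 + 1.104 + -0.15
= 3.304


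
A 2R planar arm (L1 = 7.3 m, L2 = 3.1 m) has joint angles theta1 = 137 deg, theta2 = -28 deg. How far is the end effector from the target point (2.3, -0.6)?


End effector via forward kinematics:
x = L1*cos(t1) + L2*cos(t1+t2) = -6.3481
y = L1*sin(t1) + L2*sin(t1+t2) = 7.9097
Distance to target:
d = sqrt((2.3 - -6.3481)^2 + (-0.6 - 7.9097)^2)
= sqrt(74.7904 + 72.4149)
= 12.1328 m


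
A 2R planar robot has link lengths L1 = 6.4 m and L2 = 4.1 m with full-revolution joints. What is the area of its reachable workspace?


r_max = L1 + L2 = 10.5 m
r_min = |L1 - L2| = 2.3 m
Area = pi*(r_max^2 - r_min^2)
= pi*(110.25 - 5.29)
= pi * 104.96
= 329.7416 m^2


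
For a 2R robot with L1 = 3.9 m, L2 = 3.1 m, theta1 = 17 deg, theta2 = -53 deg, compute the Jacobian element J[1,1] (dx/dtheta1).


J[1,1] = -L1*sin(t1) - L2*sin(t1+t2)
= -3.9*sin(17) - 3.1*sin(-36)
= 0.6819


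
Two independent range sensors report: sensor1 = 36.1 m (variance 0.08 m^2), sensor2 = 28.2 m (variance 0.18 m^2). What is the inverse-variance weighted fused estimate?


w1 = (1/var1) / (1/var1 + 1/var2)
   = 12.5 / (12.5 + 5.5556) = 0.6923
w2 = 1 - w1 = 0.3077
fused = w1*s1 + w2*s2 = 24.9923 + 8.6769
= 33.6692 m


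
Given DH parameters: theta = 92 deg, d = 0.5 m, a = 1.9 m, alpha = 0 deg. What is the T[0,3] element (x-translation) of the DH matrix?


T[0,3] = a * cos(theta)
= 1.9 * cos(92 deg)
= 1.9 * -0.0349
= -0.0663


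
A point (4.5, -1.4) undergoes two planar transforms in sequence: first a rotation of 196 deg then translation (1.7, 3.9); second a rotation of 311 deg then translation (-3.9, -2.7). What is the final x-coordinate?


After transform 1:
x1 = cos(196)*4.5 - sin(196)*-1.4 + 1.7 = -3.0116
y1 = sin(196)*4.5 + cos(196)*-1.4 + 3.9 = 4.0054
After transform 2:
x2 = cos(311)*-3.0116 - sin(311)*4.0054 + -3.9
= -2.8529


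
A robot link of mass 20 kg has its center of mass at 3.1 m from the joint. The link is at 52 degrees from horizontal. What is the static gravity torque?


tau = m*g*L*cos(angle)
= 20 * 9.81 * 3.1 * cos(52 deg)
= 20 * 9.81 * 3.1 * 0.6157
= 374.4576 Nm


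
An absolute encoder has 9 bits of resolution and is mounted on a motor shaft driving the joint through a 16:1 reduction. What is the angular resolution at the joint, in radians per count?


counts = 2^9 = 512
effective counts at joint = 512 * 16 = 8192
resolution = 2*pi / 8192
= 7.6699e-04 rad/count


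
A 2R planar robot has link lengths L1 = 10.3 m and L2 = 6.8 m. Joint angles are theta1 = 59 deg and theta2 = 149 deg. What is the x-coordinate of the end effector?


Convert angles to radians: theta1 = 1.0297, theta2 = 2.6005
x = L1*cos(theta1) + L2*cos(theta1+theta2)
x = 5.3049 + -6.004
x = -0.6992


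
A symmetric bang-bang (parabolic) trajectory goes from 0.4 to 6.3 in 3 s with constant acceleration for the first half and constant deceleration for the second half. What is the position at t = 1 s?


Symmetric rest-to-rest: each phase covers (pf-p0)/2 in time T/2. 0.5*a*(T/2)^2 = (pf-p0)/2 => a = 4*(pf-p0)/T^2
a = 4*(6.3-0.4)/3^2 = 2.6222
t = 1 is in the acceleration phase (t <= T/2).
p = p0 + 0.5*a*t^2 = 0.4 + 0.5*2.6222*1^2
= 1.7111


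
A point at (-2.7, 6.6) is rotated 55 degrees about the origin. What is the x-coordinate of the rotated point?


x' = x*cos(theta) - y*sin(theta)
cos(55 deg) = 0.5736, sin(55 deg) = 0.8192
x' = -2.7 * 0.5736 - 6.6 * 0.8192
= -1.5487 - 5.4064
= -6.9551


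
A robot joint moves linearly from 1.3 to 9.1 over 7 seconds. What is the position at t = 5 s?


s = t/T = 5/7 = 0.7143
p(t) = p0 + (pf-p0)*s
= 1.3 + (9.1 - 1.3) * 0.7143
= 6.8714


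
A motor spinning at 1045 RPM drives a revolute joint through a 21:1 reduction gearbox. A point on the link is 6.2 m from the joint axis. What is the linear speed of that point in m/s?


omega_motor = 1045 * 2*pi/60 = 109.4321 rad/s
omega_joint = omega_motor / 21 = 5.2111 rad/s
v = omega_joint * r = 5.2111 * 6.2
= 32.3085 m/s


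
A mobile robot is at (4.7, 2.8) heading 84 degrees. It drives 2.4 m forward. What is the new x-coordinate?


x_new = x0 + d*cos(theta)
= 4.7 + 2.4*cos(84)
= 4.7 + 0.2509
= 4.9509


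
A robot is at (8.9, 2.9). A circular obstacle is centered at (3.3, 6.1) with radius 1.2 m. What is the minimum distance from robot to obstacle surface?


center_dist = sqrt((8.9-3.3)^2 + (2.9-6.1)^2)
= sqrt(31.36 + 10.24)
= 6.4498
min_dist = center_dist - radius = 6.4498 - 1.2 = 5.2498 m


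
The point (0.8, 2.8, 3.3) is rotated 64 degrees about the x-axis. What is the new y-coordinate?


Rotation about x-axis: y' = y*cos(theta) - z*sin(theta)
= 2.8 * 0.4384 - 3.3 * 0.8988
= -1.7386


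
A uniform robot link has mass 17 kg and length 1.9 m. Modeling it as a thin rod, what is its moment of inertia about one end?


I = (1/3) * m * L^2
= (1/3) * 17 * 1.9^2
= 0.333333 * 17 * 3.61
= 20.4567 kg*m^2


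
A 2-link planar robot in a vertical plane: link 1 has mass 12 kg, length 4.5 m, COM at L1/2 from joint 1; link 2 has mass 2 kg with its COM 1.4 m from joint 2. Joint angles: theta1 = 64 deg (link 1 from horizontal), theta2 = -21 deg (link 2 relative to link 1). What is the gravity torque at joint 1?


Horizontal distance from joint 1 to link-1 COM:
  x_c1 = (L1/2)*cos(t1) = 2.25 * 0.4384 = 0.9863 m
Horizontal distance from joint 1 to link-2 COM:
  x_c2 = L1*cos(t1) + Lc2*cos(t1+t2)
       = 4.5*0.4384 + 1.4*0.7314 = 2.9966 m
tau1 = m1*g*x_c1 + m2*g*x_c2
     = 12*9.81*0.9863 + 2*9.81*2.9966
     = 116.1114 + 58.7926
     = 174.904 Nm


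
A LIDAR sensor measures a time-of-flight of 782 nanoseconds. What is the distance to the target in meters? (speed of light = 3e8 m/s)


tof = 782 ns = 7.82e-07 s
dist = c * tof / 2
= 3e8 * 7.82e-07 / 2
= 117.3 m


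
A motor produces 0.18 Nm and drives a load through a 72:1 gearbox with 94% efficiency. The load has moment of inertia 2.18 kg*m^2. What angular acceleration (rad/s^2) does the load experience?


tau_out = tau_motor * N * eta
= 0.18 * 72 * 0.94 = 12.1824 Nm
alpha = tau_out / I = 12.1824 / 2.18
= 5.5883 rad/s^2


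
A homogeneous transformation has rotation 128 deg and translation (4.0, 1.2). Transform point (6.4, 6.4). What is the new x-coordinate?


x' = cos(theta)*px - sin(theta)*py + tx
= -0.6157*6.4 - 0.788*6.4 + 4.0
= -4.9835


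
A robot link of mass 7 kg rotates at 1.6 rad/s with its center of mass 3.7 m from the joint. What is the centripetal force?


F = m * omega^2 * r
= 7 * 1.6^2 * 3.7
= 7 * 2.56 * 3.7
= 66.304 N


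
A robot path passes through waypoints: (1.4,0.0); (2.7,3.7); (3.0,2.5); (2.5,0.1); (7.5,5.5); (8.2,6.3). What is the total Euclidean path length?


Segment lengths:
  seg1 = sqrt((1.3)^2 + (3.7)^2) = 3.9217
  seg2 = sqrt((0.3)^2 + (-1.2)^2) = 1.2369
  seg3 = sqrt((-0.5)^2 + (-2.4)^2) = 2.4515
  seg4 = sqrt((5.0)^2 + (5.4)^2) = 7.3593
  seg5 = sqrt((0.7)^2 + (0.8)^2) = 1.063
Total = 16.0326


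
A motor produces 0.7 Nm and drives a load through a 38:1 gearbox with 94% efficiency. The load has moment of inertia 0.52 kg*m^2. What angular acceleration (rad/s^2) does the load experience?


tau_out = tau_motor * N * eta
= 0.7 * 38 * 0.94 = 25.004 Nm
alpha = tau_out / I = 25.004 / 0.52
= 48.0846 rad/s^2


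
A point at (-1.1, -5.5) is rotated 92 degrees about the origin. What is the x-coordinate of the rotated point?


x' = x*cos(theta) - y*sin(theta)
cos(92 deg) = -0.0349, sin(92 deg) = 0.9994
x' = -1.1 * -0.0349 - -5.5 * 0.9994
= 0.0384 - -5.4966
= 5.535


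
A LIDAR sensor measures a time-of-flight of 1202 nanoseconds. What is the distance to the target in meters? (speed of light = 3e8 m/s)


tof = 1202 ns = 1.202e-06 s
dist = c * tof / 2
= 3e8 * 1.202e-06 / 2
= 180.3 m


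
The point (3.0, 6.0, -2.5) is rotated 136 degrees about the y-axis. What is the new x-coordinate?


Rotation about y-axis: x' = x*cos(theta) + z*sin(theta)
= 3.0 * -0.7193 + -2.5 * 0.6947
= -3.8947


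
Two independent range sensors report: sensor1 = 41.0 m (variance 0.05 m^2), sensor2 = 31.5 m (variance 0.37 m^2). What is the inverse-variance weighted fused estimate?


w1 = (1/var1) / (1/var1 + 1/var2)
   = 20.0 / (20.0 + 2.7027) = 0.881
w2 = 1 - w1 = 0.119
fused = w1*s1 + w2*s2 = 36.119 + 3.75
= 39.869 m


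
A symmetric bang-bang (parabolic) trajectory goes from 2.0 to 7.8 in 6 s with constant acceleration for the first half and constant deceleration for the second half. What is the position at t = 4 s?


Symmetric rest-to-rest: each phase covers (pf-p0)/2 in time T/2. 0.5*a*(T/2)^2 = (pf-p0)/2 => a = 4*(pf-p0)/T^2
a = 4*(7.8-2.0)/6^2 = 0.6444
t = 4 is in the deceleration phase (t > T/2).
p = pf - 0.5*a*(T-t)^2 = 7.8 - 0.5*0.6444*2^2
= 6.5111


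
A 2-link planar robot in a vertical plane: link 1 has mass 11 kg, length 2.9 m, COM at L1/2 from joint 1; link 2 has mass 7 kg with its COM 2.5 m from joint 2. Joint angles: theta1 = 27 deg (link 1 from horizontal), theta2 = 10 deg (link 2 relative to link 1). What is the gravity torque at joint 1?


Horizontal distance from joint 1 to link-1 COM:
  x_c1 = (L1/2)*cos(t1) = 1.45 * 0.891 = 1.292 m
Horizontal distance from joint 1 to link-2 COM:
  x_c2 = L1*cos(t1) + Lc2*cos(t1+t2)
       = 2.9*0.891 + 2.5*0.7986 = 4.5805 m
tau1 = m1*g*x_c1 + m2*g*x_c2
     = 11*9.81*1.292 + 7*9.81*4.5805
     = 139.4153 + 314.5435
     = 453.9588 Nm


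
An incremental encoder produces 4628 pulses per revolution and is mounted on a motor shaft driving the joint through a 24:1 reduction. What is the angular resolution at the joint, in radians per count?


counts per rev = 4628
effective counts at joint = 4628 * 24 = 111072
resolution = 2*pi / 111072
= 5.6569e-05 rad/count


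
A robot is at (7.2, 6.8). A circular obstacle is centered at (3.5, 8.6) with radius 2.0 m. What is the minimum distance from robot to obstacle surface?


center_dist = sqrt((7.2-3.5)^2 + (6.8-8.6)^2)
= sqrt(13.69 + 3.24)
= 4.1146
min_dist = center_dist - radius = 4.1146 - 2.0 = 2.1146 m


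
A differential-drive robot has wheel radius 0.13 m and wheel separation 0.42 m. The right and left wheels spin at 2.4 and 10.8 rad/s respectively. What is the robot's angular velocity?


vR = r*wR = 0.13*2.4 = 0.312 m/s
vL = r*wL = 0.13*10.8 = 1.404 m/s
v = (vR+vL)/2 = 0.858 m/s
omega = (vR-vL)/L = -2.6 rad/s
angular velocity = -2.6 rad/s


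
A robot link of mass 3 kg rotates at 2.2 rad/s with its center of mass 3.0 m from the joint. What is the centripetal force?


F = m * omega^2 * r
= 3 * 2.2^2 * 3.0
= 3 * 4.84 * 3.0
= 43.56 N


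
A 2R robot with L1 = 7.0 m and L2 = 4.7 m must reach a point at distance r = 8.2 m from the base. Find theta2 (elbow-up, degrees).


cos(theta2) = (r^2 - L1^2 - L2^2) / (2*L1*L2)
cos(theta2) = (67.24 - 49.0 - 22.09) / 65.8
cos(theta2) = -0.058511
theta2 = 93.3543 degrees


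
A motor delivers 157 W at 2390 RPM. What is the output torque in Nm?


omega = 2390 * 2*pi/60 = 250.2802 rad/s
tau = P / omega = 157 / 250.2802
= 0.6273 Nm


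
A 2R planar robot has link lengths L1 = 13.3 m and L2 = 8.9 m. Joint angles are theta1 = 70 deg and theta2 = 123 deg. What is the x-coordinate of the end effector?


Convert angles to radians: theta1 = 1.2217, theta2 = 2.1468
x = L1*cos(theta1) + L2*cos(theta1+theta2)
x = 4.5489 + -8.6719
x = -4.123


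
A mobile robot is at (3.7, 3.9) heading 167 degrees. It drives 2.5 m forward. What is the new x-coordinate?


x_new = x0 + d*cos(theta)
= 3.7 + 2.5*cos(167)
= 3.7 + -2.4359
= 1.2641


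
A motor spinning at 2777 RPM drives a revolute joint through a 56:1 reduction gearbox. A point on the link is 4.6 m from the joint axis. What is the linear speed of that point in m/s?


omega_motor = 2777 * 2*pi/60 = 290.8068 rad/s
omega_joint = omega_motor / 56 = 5.193 rad/s
v = omega_joint * r = 5.193 * 4.6
= 23.8877 m/s


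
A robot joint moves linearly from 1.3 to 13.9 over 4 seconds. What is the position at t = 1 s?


s = t/T = 1/4 = 0.25
p(t) = p0 + (pf-p0)*s
= 1.3 + (13.9 - 1.3) * 0.25
= 4.45


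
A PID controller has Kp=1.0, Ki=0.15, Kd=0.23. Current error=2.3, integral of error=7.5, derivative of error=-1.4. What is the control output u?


u = Kp*e + Ki*int(e) + Kd*de/dt
= 1.0*2.3 + 0.15*7.5 + 0.23*(-1.4)
= 2.3 + 1.125 + -0.322
= 3.103


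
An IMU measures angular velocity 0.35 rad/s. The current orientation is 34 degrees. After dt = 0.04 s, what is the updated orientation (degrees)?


delta_theta = w * dt = 0.35 * 0.04 = 0.014 rad
= 0.8021 deg
theta_new = 34 + 0.8021 = 34.8021 deg


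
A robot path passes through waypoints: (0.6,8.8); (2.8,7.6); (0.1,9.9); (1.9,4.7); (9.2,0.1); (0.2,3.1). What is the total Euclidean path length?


Segment lengths:
  seg1 = sqrt((2.2)^2 + (-1.2)^2) = 2.506
  seg2 = sqrt((-2.7)^2 + (2.3)^2) = 3.5468
  seg3 = sqrt((1.8)^2 + (-5.2)^2) = 5.5027
  seg4 = sqrt((7.3)^2 + (-4.6)^2) = 8.6284
  seg5 = sqrt((-9.0)^2 + (3.0)^2) = 9.4868
Total = 29.6708


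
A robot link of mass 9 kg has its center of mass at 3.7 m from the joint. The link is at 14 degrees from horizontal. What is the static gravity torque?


tau = m*g*L*cos(angle)
= 9 * 9.81 * 3.7 * cos(14 deg)
= 9 * 9.81 * 3.7 * 0.9703
= 316.9694 Nm


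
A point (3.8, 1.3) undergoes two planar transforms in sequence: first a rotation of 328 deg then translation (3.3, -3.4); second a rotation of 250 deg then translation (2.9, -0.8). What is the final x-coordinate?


After transform 1:
x1 = cos(328)*3.8 - sin(328)*1.3 + 3.3 = 7.2115
y1 = sin(328)*3.8 + cos(328)*1.3 + -3.4 = -4.3112
After transform 2:
x2 = cos(250)*7.2115 - sin(250)*-4.3112 + 2.9
= -3.6177


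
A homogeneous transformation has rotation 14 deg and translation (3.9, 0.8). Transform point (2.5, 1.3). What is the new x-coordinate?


x' = cos(theta)*px - sin(theta)*py + tx
= 0.9703*2.5 - 0.2419*1.3 + 3.9
= 6.0112


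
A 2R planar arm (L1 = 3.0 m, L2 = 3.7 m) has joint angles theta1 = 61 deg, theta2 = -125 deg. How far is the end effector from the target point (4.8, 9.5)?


End effector via forward kinematics:
x = L1*cos(t1) + L2*cos(t1+t2) = 3.0764
y = L1*sin(t1) + L2*sin(t1+t2) = -0.7017
Distance to target:
d = sqrt((4.8 - 3.0764)^2 + (9.5 - -0.7017)^2)
= sqrt(2.9708 + 104.0743)
= 10.3463 m


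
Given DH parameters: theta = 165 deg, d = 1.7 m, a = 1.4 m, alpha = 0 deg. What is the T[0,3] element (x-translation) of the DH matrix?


T[0,3] = a * cos(theta)
= 1.4 * cos(165 deg)
= 1.4 * -0.9659
= -1.3523


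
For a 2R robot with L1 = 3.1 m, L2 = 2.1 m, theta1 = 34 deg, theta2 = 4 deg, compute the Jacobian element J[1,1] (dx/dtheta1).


J[1,1] = -L1*sin(t1) - L2*sin(t1+t2)
= -3.1*sin(34) - 2.1*sin(38)
= -3.0264


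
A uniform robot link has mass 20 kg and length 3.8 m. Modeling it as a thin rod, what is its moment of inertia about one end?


I = (1/3) * m * L^2
= (1/3) * 20 * 3.8^2
= 0.333333 * 20 * 14.44
= 96.2667 kg*m^2


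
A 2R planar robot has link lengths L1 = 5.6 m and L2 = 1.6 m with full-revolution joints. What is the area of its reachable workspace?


r_max = L1 + L2 = 7.2 m
r_min = |L1 - L2| = 4.0 m
Area = pi*(r_max^2 - r_min^2)
= pi*(51.84 - 16.0)
= pi * 35.84
= 112.5947 m^2


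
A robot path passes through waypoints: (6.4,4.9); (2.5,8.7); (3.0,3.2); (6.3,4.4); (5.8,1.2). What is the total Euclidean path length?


Segment lengths:
  seg1 = sqrt((-3.9)^2 + (3.8)^2) = 5.4452
  seg2 = sqrt((0.5)^2 + (-5.5)^2) = 5.5227
  seg3 = sqrt((3.3)^2 + (1.2)^2) = 3.5114
  seg4 = sqrt((-0.5)^2 + (-3.2)^2) = 3.2388
Total = 17.7181


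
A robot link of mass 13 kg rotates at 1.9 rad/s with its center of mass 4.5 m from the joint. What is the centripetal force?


F = m * omega^2 * r
= 13 * 1.9^2 * 4.5
= 13 * 3.61 * 4.5
= 211.185 N


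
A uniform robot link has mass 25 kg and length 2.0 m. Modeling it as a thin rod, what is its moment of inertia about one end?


I = (1/3) * m * L^2
= (1/3) * 25 * 2.0^2
= 0.333333 * 25 * 4.0
= 33.3333 kg*m^2


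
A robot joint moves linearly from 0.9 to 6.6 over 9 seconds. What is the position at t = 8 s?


s = t/T = 8/9 = 0.8889
p(t) = p0 + (pf-p0)*s
= 0.9 + (6.6 - 0.9) * 0.8889
= 5.9667


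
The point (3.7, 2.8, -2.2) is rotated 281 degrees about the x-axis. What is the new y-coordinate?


Rotation about x-axis: y' = y*cos(theta) - z*sin(theta)
= 2.8 * 0.1908 - -2.2 * -0.9816
= -1.6253


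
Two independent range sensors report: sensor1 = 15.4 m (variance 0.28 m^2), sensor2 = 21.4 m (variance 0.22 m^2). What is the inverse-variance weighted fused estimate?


w1 = (1/var1) / (1/var1 + 1/var2)
   = 3.5714 / (3.5714 + 4.5455) = 0.44
w2 = 1 - w1 = 0.56
fused = w1*s1 + w2*s2 = 6.776 + 11.984
= 18.76 m


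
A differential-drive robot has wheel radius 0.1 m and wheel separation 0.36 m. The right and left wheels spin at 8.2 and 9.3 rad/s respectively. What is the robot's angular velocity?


vR = r*wR = 0.1*8.2 = 0.82 m/s
vL = r*wL = 0.1*9.3 = 0.93 m/s
v = (vR+vL)/2 = 0.875 m/s
omega = (vR-vL)/L = -0.3056 rad/s
angular velocity = -0.3056 rad/s


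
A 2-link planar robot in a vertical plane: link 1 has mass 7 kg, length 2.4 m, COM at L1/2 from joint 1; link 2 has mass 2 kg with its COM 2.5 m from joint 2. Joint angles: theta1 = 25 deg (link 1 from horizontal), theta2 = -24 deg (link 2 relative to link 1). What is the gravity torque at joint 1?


Horizontal distance from joint 1 to link-1 COM:
  x_c1 = (L1/2)*cos(t1) = 1.2 * 0.9063 = 1.0876 m
Horizontal distance from joint 1 to link-2 COM:
  x_c2 = L1*cos(t1) + Lc2*cos(t1+t2)
       = 2.4*0.9063 + 2.5*0.9998 = 4.6748 m
tau1 = m1*g*x_c1 + m2*g*x_c2
     = 7*9.81*1.0876 + 2*9.81*4.6748
     = 74.6834 + 91.7188
     = 166.4021 Nm


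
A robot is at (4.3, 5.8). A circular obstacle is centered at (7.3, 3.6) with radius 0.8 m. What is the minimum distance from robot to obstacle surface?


center_dist = sqrt((4.3-7.3)^2 + (5.8-3.6)^2)
= sqrt(9.0 + 4.84)
= 3.7202
min_dist = center_dist - radius = 3.7202 - 0.8 = 2.9202 m


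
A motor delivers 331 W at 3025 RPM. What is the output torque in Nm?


omega = 3025 * 2*pi/60 = 316.7773 rad/s
tau = P / omega = 331 / 316.7773
= 1.0449 Nm


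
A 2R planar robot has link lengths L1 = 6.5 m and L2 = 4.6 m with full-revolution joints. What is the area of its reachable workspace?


r_max = L1 + L2 = 11.1 m
r_min = |L1 - L2| = 1.9 m
Area = pi*(r_max^2 - r_min^2)
= pi*(123.21 - 3.61)
= pi * 119.6
= 375.7345 m^2


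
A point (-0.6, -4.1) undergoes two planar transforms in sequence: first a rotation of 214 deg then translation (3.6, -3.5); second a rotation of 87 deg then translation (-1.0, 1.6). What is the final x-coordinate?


After transform 1:
x1 = cos(214)*-0.6 - sin(214)*-4.1 + 3.6 = 1.8047
y1 = sin(214)*-0.6 + cos(214)*-4.1 + -3.5 = 0.2346
After transform 2:
x2 = cos(87)*1.8047 - sin(87)*0.2346 + -1.0
= -1.1398


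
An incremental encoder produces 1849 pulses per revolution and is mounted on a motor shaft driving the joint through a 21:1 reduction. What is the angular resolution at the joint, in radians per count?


counts per rev = 1849
effective counts at joint = 1849 * 21 = 38829
resolution = 2*pi / 38829
= 1.6182e-04 rad/count


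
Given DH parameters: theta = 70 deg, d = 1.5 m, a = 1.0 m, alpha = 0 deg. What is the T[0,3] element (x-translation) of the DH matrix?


T[0,3] = a * cos(theta)
= 1.0 * cos(70 deg)
= 1.0 * 0.342
= 0.342


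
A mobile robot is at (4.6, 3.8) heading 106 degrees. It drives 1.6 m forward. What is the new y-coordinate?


y_new = y0 + d*sin(theta)
= 3.8 + 1.6*sin(106)
= 3.8 + 1.538
= 5.338


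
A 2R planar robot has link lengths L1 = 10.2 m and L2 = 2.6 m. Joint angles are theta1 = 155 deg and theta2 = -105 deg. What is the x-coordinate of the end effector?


Convert angles to radians: theta1 = 2.7053, theta2 = -1.8326
x = L1*cos(theta1) + L2*cos(theta1+theta2)
x = -9.2443 + 1.6712
x = -7.5731


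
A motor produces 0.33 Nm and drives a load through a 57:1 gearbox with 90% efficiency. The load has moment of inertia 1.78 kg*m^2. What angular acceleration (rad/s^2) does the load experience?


tau_out = tau_motor * N * eta
= 0.33 * 57 * 0.9 = 16.929 Nm
alpha = tau_out / I = 16.929 / 1.78
= 9.5107 rad/s^2


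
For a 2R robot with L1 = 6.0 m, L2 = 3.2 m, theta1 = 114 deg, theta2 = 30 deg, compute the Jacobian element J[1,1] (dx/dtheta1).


J[1,1] = -L1*sin(t1) - L2*sin(t1+t2)
= -6.0*sin(114) - 3.2*sin(144)
= -7.3622


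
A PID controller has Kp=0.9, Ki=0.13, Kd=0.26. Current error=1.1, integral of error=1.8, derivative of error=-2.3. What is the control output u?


u = Kp*e + Ki*int(e) + Kd*de/dt
= 0.9*1.1 + 0.13*1.8 + 0.26*(-2.3)
= 0.99 + 0.234 + -0.598
= 0.626


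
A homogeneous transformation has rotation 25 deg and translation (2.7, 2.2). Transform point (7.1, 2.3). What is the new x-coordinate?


x' = cos(theta)*px - sin(theta)*py + tx
= 0.9063*7.1 - 0.4226*2.3 + 2.7
= 8.1628


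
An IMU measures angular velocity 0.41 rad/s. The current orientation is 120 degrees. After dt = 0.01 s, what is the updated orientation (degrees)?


delta_theta = w * dt = 0.41 * 0.01 = 0.0041 rad
= 0.2349 deg
theta_new = 120 + 0.2349 = 120.2349 deg


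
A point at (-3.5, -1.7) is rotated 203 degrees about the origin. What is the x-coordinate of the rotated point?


x' = x*cos(theta) - y*sin(theta)
cos(203 deg) = -0.9205, sin(203 deg) = -0.3907
x' = -3.5 * -0.9205 - -1.7 * -0.3907
= 3.2218 - 0.6642
= 2.5575


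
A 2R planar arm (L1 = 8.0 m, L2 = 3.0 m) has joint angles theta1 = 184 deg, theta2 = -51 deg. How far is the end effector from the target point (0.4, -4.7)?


End effector via forward kinematics:
x = L1*cos(t1) + L2*cos(t1+t2) = -10.0265
y = L1*sin(t1) + L2*sin(t1+t2) = 1.636
Distance to target:
d = sqrt((0.4 - -10.0265)^2 + (-4.7 - 1.636)^2)
= sqrt(108.7121 + 40.145)
= 12.2007 m


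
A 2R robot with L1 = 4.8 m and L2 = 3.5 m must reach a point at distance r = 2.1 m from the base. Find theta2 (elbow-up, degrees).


cos(theta2) = (r^2 - L1^2 - L2^2) / (2*L1*L2)
cos(theta2) = (4.41 - 23.04 - 12.25) / 33.6
cos(theta2) = -0.919048
theta2 = 156.7872 degrees


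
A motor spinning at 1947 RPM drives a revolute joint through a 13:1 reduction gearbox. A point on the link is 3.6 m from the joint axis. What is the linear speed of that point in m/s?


omega_motor = 1947 * 2*pi/60 = 203.8894 rad/s
omega_joint = omega_motor / 13 = 15.6838 rad/s
v = omega_joint * r = 15.6838 * 3.6
= 56.4617 m/s


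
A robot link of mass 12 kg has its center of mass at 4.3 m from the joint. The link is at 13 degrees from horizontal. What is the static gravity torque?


tau = m*g*L*cos(angle)
= 12 * 9.81 * 4.3 * cos(13 deg)
= 12 * 9.81 * 4.3 * 0.9744
= 493.2222 Nm


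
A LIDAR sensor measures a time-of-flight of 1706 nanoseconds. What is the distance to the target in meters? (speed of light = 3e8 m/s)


tof = 1706 ns = 1.706e-06 s
dist = c * tof / 2
= 3e8 * 1.706e-06 / 2
= 255.9 m


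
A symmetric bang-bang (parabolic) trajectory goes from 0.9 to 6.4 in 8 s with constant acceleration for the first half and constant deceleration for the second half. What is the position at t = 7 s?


Symmetric rest-to-rest: each phase covers (pf-p0)/2 in time T/2. 0.5*a*(T/2)^2 = (pf-p0)/2 => a = 4*(pf-p0)/T^2
a = 4*(6.4-0.9)/8^2 = 0.3438
t = 7 is in the deceleration phase (t > T/2).
p = pf - 0.5*a*(T-t)^2 = 6.4 - 0.5*0.3438*1^2
= 6.2281


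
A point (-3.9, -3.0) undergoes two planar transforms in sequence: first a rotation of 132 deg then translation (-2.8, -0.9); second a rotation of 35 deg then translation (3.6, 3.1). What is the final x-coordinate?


After transform 1:
x1 = cos(132)*-3.9 - sin(132)*-3.0 + -2.8 = 2.039
y1 = sin(132)*-3.9 + cos(132)*-3.0 + -0.9 = -1.7909
After transform 2:
x2 = cos(35)*2.039 - sin(35)*-1.7909 + 3.6
= 6.2975


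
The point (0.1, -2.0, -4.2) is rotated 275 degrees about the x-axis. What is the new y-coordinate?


Rotation about x-axis: y' = y*cos(theta) - z*sin(theta)
= -2.0 * 0.0872 - -4.2 * -0.9962
= -4.3583


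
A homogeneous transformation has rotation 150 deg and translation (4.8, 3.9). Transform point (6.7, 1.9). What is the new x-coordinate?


x' = cos(theta)*px - sin(theta)*py + tx
= -0.866*6.7 - 0.5*1.9 + 4.8
= -1.9524


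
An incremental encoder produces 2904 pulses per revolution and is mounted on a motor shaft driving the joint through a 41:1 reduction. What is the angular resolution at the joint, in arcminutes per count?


counts per rev = 2904
effective counts at joint = 2904 * 41 = 119064
resolution = 360*60 / 119064
= 0.1814 arcmin/count


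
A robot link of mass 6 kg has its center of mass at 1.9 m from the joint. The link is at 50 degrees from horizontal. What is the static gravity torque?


tau = m*g*L*cos(angle)
= 6 * 9.81 * 1.9 * cos(50 deg)
= 6 * 9.81 * 1.9 * 0.6428
= 71.8855 Nm


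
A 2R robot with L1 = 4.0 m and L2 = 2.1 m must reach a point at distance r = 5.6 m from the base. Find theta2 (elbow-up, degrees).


cos(theta2) = (r^2 - L1^2 - L2^2) / (2*L1*L2)
cos(theta2) = (31.36 - 16.0 - 4.41) / 16.8
cos(theta2) = 0.651786
theta2 = 49.3236 degrees


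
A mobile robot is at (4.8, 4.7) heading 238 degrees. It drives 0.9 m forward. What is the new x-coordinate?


x_new = x0 + d*cos(theta)
= 4.8 + 0.9*cos(238)
= 4.8 + -0.4769
= 4.3231


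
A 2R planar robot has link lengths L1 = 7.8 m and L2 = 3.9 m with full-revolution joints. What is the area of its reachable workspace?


r_max = L1 + L2 = 11.7 m
r_min = |L1 - L2| = 3.9 m
Area = pi*(r_max^2 - r_min^2)
= pi*(136.89 - 15.21)
= pi * 121.68
= 382.269 m^2


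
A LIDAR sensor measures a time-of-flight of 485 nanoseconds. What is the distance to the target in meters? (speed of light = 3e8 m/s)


tof = 485 ns = 4.85e-07 s
dist = c * tof / 2
= 3e8 * 4.85e-07 / 2
= 72.75 m


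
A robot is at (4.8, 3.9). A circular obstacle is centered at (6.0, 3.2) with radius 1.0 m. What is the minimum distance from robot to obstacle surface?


center_dist = sqrt((4.8-6.0)^2 + (3.9-3.2)^2)
= sqrt(1.44 + 0.49)
= 1.3892
min_dist = center_dist - radius = 1.3892 - 1.0 = 0.3892 m


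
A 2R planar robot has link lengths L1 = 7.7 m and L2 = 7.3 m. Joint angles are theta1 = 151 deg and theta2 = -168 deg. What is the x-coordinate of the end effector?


Convert angles to radians: theta1 = 2.6354, theta2 = -2.9322
x = L1*cos(theta1) + L2*cos(theta1+theta2)
x = -6.7346 + 6.981
x = 0.2465


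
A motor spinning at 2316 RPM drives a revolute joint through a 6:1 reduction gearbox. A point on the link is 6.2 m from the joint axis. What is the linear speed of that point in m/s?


omega_motor = 2316 * 2*pi/60 = 242.531 rad/s
omega_joint = omega_motor / 6 = 40.4218 rad/s
v = omega_joint * r = 40.4218 * 6.2
= 250.6153 m/s


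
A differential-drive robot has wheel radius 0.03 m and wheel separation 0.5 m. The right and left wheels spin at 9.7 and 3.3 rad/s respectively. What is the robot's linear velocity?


vR = r*wR = 0.03*9.7 = 0.291 m/s
vL = r*wL = 0.03*3.3 = 0.099 m/s
v = (vR+vL)/2 = 0.195 m/s
omega = (vR-vL)/L = 0.384 rad/s
linear velocity = 0.195 m/s


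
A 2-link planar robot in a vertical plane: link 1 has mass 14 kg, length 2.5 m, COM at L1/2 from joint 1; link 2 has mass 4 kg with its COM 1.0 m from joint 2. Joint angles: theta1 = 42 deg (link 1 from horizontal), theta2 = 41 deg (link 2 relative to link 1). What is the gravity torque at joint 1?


Horizontal distance from joint 1 to link-1 COM:
  x_c1 = (L1/2)*cos(t1) = 1.25 * 0.7431 = 0.9289 m
Horizontal distance from joint 1 to link-2 COM:
  x_c2 = L1*cos(t1) + Lc2*cos(t1+t2)
       = 2.5*0.7431 + 1.0*0.1219 = 1.9797 m
tau1 = m1*g*x_c1 + m2*g*x_c2
     = 14*9.81*0.9289 + 4*9.81*1.9797
     = 127.5794 + 77.6847
     = 205.264 Nm


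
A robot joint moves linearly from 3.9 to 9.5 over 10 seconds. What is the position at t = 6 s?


s = t/T = 6/10 = 0.6
p(t) = p0 + (pf-p0)*s
= 3.9 + (9.5 - 3.9) * 0.6
= 7.26


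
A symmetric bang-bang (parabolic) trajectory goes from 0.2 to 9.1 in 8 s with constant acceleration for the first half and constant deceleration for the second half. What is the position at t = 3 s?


Symmetric rest-to-rest: each phase covers (pf-p0)/2 in time T/2. 0.5*a*(T/2)^2 = (pf-p0)/2 => a = 4*(pf-p0)/T^2
a = 4*(9.1-0.2)/8^2 = 0.5563
t = 3 is in the acceleration phase (t <= T/2).
p = p0 + 0.5*a*t^2 = 0.2 + 0.5*0.5563*3^2
= 2.7031


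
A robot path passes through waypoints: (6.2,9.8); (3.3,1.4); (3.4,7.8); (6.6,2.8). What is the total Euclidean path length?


Segment lengths:
  seg1 = sqrt((-2.9)^2 + (-8.4)^2) = 8.8865
  seg2 = sqrt((0.1)^2 + (6.4)^2) = 6.4008
  seg3 = sqrt((3.2)^2 + (-5.0)^2) = 5.9363
Total = 21.2236


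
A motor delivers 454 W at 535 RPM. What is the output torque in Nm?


omega = 535 * 2*pi/60 = 56.0251 rad/s
tau = P / omega = 454 / 56.0251
= 8.1035 Nm


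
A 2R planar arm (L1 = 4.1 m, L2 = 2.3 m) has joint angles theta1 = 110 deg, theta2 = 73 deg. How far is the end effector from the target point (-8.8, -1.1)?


End effector via forward kinematics:
x = L1*cos(t1) + L2*cos(t1+t2) = -3.6991
y = L1*sin(t1) + L2*sin(t1+t2) = 3.7324
Distance to target:
d = sqrt((-8.8 - -3.6991)^2 + (-1.1 - 3.7324)^2)
= sqrt(26.0189 + 23.3518)
= 7.0264 m


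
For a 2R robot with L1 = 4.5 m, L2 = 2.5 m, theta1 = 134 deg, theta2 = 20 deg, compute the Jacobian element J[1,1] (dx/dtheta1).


J[1,1] = -L1*sin(t1) - L2*sin(t1+t2)
= -4.5*sin(134) - 2.5*sin(154)
= -4.333


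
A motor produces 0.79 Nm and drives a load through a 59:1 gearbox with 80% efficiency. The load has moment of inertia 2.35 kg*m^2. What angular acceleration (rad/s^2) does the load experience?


tau_out = tau_motor * N * eta
= 0.79 * 59 * 0.8 = 37.288 Nm
alpha = tau_out / I = 37.288 / 2.35
= 15.8672 rad/s^2


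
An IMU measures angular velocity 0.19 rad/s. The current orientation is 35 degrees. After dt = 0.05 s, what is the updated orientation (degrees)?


delta_theta = w * dt = 0.19 * 0.05 = 0.0095 rad
= 0.5443 deg
theta_new = 35 + 0.5443 = 35.5443 deg


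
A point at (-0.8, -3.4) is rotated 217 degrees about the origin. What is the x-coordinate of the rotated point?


x' = x*cos(theta) - y*sin(theta)
cos(217 deg) = -0.7986, sin(217 deg) = -0.6018
x' = -0.8 * -0.7986 - -3.4 * -0.6018
= 0.6389 - 2.0462
= -1.4073


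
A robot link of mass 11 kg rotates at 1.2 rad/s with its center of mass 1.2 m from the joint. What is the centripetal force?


F = m * omega^2 * r
= 11 * 1.2^2 * 1.2
= 11 * 1.44 * 1.2
= 19.008 N


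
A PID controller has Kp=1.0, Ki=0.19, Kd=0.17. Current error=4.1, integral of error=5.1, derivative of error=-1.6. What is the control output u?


u = Kp*e + Ki*int(e) + Kd*de/dt
= 1.0*4.1 + 0.19*5.1 + 0.17*(-1.6)
= 4.1 + 0.969 + -0.272
= 4.797


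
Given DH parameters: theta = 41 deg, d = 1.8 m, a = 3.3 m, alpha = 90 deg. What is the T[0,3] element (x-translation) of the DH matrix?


T[0,3] = a * cos(theta)
= 3.3 * cos(41 deg)
= 3.3 * 0.7547
= 2.4905
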